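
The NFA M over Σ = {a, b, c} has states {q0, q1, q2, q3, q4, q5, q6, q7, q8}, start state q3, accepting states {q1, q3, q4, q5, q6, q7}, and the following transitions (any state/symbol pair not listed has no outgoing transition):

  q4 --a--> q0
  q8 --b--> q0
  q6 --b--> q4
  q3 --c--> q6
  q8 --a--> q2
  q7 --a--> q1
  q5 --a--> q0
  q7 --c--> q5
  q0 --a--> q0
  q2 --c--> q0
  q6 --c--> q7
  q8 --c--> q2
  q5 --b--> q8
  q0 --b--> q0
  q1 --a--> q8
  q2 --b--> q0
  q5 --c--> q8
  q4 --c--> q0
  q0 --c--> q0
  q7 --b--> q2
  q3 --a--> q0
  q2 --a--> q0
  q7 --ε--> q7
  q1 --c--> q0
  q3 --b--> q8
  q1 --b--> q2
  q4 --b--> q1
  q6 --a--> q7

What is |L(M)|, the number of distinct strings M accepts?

10

The useful subgraph on states {q1, q3, q4, q5, q6, q7} is acyclic, so L(M) is finite; the longest accepting path visits 4 useful states, giving maximum string length 3.
Counting accepting paths from q3 by length: 1 of length 0, 1 of length 1, 3 of length 2, 5 of length 3. Total 10.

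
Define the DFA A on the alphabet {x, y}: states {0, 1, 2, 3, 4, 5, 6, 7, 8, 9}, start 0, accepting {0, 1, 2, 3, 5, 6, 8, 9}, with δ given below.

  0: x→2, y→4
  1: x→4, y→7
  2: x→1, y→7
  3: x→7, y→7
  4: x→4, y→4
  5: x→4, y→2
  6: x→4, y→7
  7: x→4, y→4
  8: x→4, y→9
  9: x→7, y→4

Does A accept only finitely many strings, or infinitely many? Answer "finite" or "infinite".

finite

The useful states (reachable from 0 and able to reach an accepting state) are {0, 1, 2}.
Restricted to these states the transition graph has no cycle, so every accepting path has bounded length and L is finite.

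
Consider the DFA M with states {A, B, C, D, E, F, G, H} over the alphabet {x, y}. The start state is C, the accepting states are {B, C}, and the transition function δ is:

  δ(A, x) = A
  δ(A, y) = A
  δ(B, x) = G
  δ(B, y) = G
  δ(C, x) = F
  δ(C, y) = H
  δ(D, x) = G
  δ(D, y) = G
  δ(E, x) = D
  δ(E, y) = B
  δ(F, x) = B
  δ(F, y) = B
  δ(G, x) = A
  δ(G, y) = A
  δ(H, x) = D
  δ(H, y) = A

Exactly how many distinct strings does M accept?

The useful subgraph on states {B, C, F} is acyclic, so L(M) is finite; the longest accepting path visits 3 useful states, giving maximum string length 2.
Counting accepting paths from C by length: 1 of length 0, 2 of length 2. Total 3.

3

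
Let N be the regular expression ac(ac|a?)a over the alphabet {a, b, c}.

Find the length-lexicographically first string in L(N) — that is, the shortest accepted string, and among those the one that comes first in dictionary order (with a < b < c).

By inspection of the expression, no string of length less than 3 matches, and aca is the lexicographically first match of length 3.

aca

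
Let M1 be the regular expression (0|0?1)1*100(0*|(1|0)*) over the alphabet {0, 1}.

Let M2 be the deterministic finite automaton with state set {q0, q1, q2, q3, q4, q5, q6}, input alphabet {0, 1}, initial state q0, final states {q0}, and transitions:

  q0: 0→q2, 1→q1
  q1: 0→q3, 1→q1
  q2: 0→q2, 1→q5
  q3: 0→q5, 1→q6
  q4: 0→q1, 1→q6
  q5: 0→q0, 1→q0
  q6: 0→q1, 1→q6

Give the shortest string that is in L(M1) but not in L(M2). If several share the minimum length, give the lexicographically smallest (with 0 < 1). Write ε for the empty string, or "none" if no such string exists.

The string 0100 is accepted by M1 but not by M2.
No shorter string lies in the difference, and 0100 is the lexicographically first length-4 string in L(M1) \ L(M2).

0100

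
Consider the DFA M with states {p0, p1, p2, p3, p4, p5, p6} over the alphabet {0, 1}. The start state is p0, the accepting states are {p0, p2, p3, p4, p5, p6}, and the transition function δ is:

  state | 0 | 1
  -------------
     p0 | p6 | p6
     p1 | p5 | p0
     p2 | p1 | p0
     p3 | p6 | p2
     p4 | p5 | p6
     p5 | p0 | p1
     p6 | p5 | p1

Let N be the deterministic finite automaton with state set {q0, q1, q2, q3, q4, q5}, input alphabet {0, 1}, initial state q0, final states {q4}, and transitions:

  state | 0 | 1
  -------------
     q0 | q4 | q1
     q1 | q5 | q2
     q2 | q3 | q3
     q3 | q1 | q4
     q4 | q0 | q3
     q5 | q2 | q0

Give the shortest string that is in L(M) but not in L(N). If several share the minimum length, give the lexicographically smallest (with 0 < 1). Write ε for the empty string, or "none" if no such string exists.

ε

The empty string ε is accepted by M but not by N.
Since ε is the unique shortest string, it is the required witness.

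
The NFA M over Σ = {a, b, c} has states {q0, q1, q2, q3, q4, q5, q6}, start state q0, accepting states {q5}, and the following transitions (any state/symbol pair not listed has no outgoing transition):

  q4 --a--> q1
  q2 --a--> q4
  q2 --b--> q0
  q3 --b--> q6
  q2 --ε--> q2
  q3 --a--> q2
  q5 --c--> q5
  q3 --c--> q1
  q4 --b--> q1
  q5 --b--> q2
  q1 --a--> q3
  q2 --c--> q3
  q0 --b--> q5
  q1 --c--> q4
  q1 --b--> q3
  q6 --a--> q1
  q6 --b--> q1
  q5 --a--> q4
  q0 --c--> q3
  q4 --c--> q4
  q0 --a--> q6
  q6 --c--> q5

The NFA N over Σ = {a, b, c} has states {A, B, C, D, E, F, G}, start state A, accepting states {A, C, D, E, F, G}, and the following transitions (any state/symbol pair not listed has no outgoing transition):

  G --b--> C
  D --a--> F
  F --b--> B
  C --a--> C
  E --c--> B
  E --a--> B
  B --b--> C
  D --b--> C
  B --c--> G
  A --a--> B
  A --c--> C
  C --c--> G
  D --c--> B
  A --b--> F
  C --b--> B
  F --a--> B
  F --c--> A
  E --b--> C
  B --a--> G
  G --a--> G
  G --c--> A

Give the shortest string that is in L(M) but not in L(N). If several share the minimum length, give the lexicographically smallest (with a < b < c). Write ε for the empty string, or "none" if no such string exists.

bbbb

The string bbbb is accepted by M but not by N.
No shorter string lies in the difference, and bbbb is the lexicographically first length-4 string in L(M) \ L(N).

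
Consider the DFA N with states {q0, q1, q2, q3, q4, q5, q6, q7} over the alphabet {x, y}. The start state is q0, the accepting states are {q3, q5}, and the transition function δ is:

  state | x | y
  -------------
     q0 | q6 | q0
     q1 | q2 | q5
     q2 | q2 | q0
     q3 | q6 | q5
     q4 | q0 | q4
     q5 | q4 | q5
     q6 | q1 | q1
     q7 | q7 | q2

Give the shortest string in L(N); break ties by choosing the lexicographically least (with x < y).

A breadth-first search from q0 reaches an accepting state first via the path q0 → q6 → q1 → q5 on input xxy.
No string of length < 3 is accepted (BFS exhausts all shorter strings without reaching an accepting state), and xxy is the lexicographically least accepting string of length 3.

xxy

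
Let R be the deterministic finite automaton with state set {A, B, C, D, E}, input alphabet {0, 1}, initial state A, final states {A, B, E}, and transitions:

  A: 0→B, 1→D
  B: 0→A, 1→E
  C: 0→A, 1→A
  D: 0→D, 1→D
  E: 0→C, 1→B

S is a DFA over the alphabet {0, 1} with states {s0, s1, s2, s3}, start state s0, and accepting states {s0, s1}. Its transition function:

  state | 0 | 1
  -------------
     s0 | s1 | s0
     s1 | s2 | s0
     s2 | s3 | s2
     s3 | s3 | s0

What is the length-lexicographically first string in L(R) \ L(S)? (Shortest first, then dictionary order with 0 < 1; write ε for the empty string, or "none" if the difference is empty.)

The string 00 is accepted by R but not by S.
No shorter string lies in the difference, and 00 is the lexicographically first length-2 string in L(R) \ L(S).

00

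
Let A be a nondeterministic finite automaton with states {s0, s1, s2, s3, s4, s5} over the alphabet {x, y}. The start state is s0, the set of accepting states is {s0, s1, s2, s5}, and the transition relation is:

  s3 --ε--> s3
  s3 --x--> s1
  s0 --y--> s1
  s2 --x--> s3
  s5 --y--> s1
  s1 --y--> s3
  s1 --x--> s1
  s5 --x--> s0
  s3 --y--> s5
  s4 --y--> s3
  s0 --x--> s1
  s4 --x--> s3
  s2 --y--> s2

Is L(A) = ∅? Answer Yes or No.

No

The empty string ε is accepted: the run s0 ends in the accepting state s0.
Since at least one string is accepted, L(A) is not empty.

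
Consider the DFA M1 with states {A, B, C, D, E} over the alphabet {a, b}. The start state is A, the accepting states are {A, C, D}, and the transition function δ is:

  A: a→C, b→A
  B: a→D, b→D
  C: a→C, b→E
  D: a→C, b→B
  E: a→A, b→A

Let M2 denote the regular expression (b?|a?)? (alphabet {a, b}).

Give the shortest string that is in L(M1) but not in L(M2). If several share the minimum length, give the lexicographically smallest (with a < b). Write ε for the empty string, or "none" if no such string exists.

The string aa is accepted by M1 but not by M2.
No shorter string lies in the difference, and aa is the lexicographically first length-2 string in L(M1) \ L(M2).

aa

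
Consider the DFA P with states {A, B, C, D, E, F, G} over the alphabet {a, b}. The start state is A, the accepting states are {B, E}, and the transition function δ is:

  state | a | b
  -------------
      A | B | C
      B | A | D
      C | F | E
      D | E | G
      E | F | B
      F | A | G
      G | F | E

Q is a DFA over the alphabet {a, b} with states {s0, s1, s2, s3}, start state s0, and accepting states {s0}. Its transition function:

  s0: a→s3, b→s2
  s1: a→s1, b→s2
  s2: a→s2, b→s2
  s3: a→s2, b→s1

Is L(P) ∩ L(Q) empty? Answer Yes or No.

Yes

Exploring the product automaton P × Q from the start pair (A, s0), following both machines on each input symbol, reaches 14 state pairs: (A, s0), (B, s3), (C, s2), (A, s2), (D, s1), (F, s2), (E, s2), (B, s2), (E, s1), (G, s2), (D, s2), (F, s1), (A, s1), (B, s1).
P accepts in {B, E} and Q accepts in {s0}; no reachable pair has both components accepting, so no string drives both machines to acceptance simultaneously and L(P) ∩ L(Q) = ∅.
So no string is accepted by both, and the intersection is empty.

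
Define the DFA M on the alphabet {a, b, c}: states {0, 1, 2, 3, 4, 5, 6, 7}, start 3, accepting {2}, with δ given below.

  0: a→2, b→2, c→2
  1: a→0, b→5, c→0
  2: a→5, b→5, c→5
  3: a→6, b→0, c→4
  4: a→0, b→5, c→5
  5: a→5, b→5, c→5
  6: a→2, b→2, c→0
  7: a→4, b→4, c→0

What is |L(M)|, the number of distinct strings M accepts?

The useful subgraph on states {0, 2, 3, 4, 6} is acyclic, so L(M) is finite; the longest accepting path visits 4 useful states, giving maximum string length 3.
Counting accepting paths from 3 by length: 5 of length 2, 6 of length 3. Total 11.

11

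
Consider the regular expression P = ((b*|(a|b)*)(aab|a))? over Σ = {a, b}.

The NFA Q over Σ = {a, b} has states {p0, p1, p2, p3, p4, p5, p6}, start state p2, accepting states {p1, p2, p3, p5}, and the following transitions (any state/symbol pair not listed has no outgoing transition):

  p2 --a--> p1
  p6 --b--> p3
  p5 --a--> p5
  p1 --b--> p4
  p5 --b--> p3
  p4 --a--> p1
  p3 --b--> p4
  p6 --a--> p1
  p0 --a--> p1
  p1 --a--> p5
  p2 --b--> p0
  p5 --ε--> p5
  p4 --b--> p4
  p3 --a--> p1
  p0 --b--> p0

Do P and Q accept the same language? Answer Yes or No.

Yes

Converting the expression P to a DFA (subset construction, then merging equivalent states) gives the minimal DFA with states {r0, r1, r2, r3}, start state r0, accepting states {r0, r1, r3} and transitions r0: a→r1, b→r2; r1: a→r3, b→r2; r2: a→r1, b→r2; r3: a→r3, b→r0.
Exploring the product automaton P × Q from the start pair (r0, p2), following both machines on each input symbol, reaches 6 state pairs: (r0, p2), (r1, p1), (r2, p0), (r3, p5), (r2, p4), (r0, p3).
P accepts in {r0, r1, r3} and Q accepts in {p1, p2, p3, p5}. In every reachable pair the two components are either both accepting — (r0, p2), (r1, p1), (r3, p5), (r0, p3) — or both non-accepting, so no string is accepted by exactly one of the machines: L(P) \ L(Q) and L(Q) \ L(P) are both empty.
Hence every string is accepted by P iff it is accepted by Q, and the two languages coincide.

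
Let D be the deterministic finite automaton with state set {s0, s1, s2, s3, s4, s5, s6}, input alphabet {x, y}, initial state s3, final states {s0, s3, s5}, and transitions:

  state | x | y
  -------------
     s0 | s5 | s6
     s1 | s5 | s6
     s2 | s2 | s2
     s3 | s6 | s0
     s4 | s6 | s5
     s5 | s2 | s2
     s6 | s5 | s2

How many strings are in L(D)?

The useful subgraph on states {s0, s3, s5, s6} is acyclic, so L(D) is finite; the longest accepting path visits 4 useful states, giving maximum string length 3.
Counting accepting paths from s3 by length: 1 of length 0, 1 of length 1, 2 of length 2, 1 of length 3. Total 5.

5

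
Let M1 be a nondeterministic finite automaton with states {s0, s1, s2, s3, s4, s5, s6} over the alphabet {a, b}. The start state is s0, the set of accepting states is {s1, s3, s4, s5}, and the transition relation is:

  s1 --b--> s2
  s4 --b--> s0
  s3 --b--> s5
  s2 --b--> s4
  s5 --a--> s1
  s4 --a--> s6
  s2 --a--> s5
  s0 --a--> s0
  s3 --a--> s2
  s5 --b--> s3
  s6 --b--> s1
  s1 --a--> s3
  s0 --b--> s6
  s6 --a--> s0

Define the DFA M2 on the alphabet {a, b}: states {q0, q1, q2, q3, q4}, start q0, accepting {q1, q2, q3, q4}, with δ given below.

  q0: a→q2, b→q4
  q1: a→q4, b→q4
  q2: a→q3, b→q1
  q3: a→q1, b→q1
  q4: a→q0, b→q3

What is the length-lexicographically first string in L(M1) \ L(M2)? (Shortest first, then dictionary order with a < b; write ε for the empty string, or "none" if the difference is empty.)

The string abba is accepted by M1 but not by M2.
No shorter string lies in the difference, and abba is the lexicographically first length-4 string in L(M1) \ L(M2).

abba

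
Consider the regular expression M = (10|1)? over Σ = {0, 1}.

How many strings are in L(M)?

The expression has no Kleene star, so L(M) is finite. Expanding the alternatives gives {ε, 1, 10}.
That is 1 of length 0, 1 of length 1, 1 of length 2: 3 strings in all.

3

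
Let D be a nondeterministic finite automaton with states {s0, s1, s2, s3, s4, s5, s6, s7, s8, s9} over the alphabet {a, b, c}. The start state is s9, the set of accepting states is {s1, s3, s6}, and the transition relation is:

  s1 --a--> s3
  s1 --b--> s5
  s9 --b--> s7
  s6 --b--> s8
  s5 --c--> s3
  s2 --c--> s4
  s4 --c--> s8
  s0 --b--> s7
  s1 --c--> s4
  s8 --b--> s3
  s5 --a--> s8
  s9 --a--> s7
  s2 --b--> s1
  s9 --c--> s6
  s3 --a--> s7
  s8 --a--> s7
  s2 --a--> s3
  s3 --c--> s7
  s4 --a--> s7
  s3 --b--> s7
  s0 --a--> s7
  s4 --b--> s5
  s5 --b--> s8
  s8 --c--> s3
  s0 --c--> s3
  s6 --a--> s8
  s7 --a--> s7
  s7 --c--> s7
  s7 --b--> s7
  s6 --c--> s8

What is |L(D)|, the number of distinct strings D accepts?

7

The useful subgraph on states {s3, s6, s8, s9} is acyclic, so L(D) is finite; the longest accepting path visits 4 useful states, giving maximum string length 3.
Counting accepting paths from s9 by length: 1 of length 1, 6 of length 3. Total 7.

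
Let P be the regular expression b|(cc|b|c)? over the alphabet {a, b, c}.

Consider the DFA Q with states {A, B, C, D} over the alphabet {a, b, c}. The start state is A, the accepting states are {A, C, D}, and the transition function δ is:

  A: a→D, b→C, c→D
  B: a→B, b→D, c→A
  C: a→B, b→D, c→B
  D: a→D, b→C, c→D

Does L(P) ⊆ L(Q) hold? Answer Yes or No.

Converting the expression P to a DFA (subset construction, then merging equivalent states) gives the minimal DFA with states {p0, p1, p2, p3}, start state p0, accepting states {p0, p2, p3} and transitions p0: a→p1, b→p2, c→p3; p1: a→p1, b→p1, c→p1; p2: a→p1, b→p1, c→p1; p3: a→p1, b→p1, c→p2.
Exploring the product automaton P × Q from the start pair (p0, A), following both machines on each input symbol, reaches 8 state pairs: (p0, A), (p1, D), (p2, C), (p3, D), (p1, C), (p1, B), (p2, D), (p1, A).
P accepts in {p0, p2, p3} and Q accepts in {A, C, D}. The reachable pairs whose P-component is accepting are (p0, A), (p2, C), (p3, D), (p2, D); in each of them the Q-component is accepting too, so the product for L(P) \ L(Q) (P-component accepting, Q-component rejecting) has no reachable accepting pair and the difference is empty.
Hence every string in L(P) is also in L(Q).

Yes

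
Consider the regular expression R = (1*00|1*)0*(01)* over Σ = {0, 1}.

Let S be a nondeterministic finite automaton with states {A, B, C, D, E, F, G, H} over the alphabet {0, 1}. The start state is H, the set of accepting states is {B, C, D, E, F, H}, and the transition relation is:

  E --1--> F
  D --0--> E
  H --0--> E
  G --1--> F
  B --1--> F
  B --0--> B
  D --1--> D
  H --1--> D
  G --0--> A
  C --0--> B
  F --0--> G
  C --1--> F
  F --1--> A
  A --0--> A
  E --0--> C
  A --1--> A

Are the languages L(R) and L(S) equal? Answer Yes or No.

Yes

Converting the expression R to a DFA (subset construction, then merging equivalent states) gives the minimal DFA with states {r0, r1, r2, r3, r4}, start state r0, accepting states {r0, r1, r2} and transitions r0: 0→r1, 1→r0; r1: 0→r1, 1→r2; r2: 0→r3, 1→r4; r3: 0→r4, 1→r2; r4: 0→r4, 1→r4.
Exploring the product automaton R × S from the start pair (r0, H), following both machines on each input symbol, reaches 8 state pairs: (r0, H), (r1, E), (r0, D), (r1, C), (r2, F), (r1, B), (r3, G), (r4, A).
R accepts in {r0, r1, r2} and S accepts in {B, C, D, E, F, H}. In every reachable pair the two components are either both accepting — (r0, H), (r1, E), (r0, D), (r1, C), (r2, F), (r1, B) — or both non-accepting, so no string is accepted by exactly one of the machines: L(R) \ L(S) and L(S) \ L(R) are both empty.
Hence every string is accepted by R iff it is accepted by S, and the two languages coincide.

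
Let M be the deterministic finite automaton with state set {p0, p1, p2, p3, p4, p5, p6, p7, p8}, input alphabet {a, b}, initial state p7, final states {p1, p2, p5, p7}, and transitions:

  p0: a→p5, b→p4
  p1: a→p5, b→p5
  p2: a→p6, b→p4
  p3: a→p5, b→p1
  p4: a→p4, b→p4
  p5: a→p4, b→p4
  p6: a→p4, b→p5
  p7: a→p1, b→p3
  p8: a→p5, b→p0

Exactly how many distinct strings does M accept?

The useful subgraph on states {p1, p3, p5, p7} is acyclic, so L(M) is finite; the longest accepting path visits 4 useful states, giving maximum string length 3.
Counting accepting paths from p7 by length: 1 of length 0, 1 of length 1, 4 of length 2, 2 of length 3. Total 8.

8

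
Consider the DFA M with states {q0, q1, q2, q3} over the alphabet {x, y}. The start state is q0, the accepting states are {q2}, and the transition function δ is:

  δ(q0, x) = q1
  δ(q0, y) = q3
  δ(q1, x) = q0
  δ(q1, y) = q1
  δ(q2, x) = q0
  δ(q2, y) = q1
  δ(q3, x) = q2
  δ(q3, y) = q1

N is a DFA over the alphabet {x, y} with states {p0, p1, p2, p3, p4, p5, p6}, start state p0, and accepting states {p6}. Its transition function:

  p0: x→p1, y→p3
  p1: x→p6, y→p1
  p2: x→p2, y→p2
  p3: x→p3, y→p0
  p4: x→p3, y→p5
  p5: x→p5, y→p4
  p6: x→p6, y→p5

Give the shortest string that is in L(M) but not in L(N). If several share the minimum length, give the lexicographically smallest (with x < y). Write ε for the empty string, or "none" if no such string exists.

yx

The string yx is accepted by M but not by N.
No shorter string lies in the difference, and yx is the lexicographically first length-2 string in L(M) \ L(N).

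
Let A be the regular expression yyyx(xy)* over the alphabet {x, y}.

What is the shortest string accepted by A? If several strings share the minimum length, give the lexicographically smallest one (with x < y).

By inspection of the expression, no string of length less than 4 matches, and yyyx is the lexicographically first match of length 4.

yyyx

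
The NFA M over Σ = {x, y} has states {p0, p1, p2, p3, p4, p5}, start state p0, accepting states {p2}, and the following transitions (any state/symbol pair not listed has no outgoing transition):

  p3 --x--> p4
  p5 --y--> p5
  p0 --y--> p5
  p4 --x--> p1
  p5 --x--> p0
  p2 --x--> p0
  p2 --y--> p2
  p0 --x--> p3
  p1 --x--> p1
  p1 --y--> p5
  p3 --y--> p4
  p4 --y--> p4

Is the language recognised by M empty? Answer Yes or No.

The states reachable from the start state are {p0, p1, p3, p4, p5}.
None of the accepting states {p2} is reachable, so no string is accepted and L(M) = ∅.

Yes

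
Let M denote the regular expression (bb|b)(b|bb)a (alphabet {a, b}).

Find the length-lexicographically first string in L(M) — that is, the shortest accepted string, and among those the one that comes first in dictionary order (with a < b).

bba

By inspection of the expression, no string of length less than 3 matches, and bba is the lexicographically first match of length 3.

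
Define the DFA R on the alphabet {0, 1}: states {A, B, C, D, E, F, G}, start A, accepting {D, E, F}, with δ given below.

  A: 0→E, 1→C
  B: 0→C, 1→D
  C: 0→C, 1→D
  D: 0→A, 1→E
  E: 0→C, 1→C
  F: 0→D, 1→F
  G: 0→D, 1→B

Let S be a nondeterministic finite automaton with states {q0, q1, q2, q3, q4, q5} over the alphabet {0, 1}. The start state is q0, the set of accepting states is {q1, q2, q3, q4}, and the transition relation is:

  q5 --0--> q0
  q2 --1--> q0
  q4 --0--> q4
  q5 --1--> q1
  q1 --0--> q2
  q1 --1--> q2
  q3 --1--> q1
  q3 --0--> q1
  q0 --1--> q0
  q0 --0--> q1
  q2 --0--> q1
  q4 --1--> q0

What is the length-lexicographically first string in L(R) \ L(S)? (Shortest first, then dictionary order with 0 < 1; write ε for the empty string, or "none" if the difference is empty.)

11

The string 11 is accepted by R but not by S.
No shorter string lies in the difference, and 11 is the lexicographically first length-2 string in L(R) \ L(S).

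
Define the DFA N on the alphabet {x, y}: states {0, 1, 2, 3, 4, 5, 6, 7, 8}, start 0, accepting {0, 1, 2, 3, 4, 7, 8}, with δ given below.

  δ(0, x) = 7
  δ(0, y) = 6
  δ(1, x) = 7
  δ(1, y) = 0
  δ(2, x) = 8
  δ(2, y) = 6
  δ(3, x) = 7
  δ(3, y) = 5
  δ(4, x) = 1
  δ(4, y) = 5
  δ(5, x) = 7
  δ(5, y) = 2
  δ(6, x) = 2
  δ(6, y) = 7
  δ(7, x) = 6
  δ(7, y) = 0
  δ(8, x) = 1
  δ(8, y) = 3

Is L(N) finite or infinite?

infinite

State 0 is reachable from the start and can reach an accepting state, and it lies on the cycle 0 → 6 → 2 → 8 → 1 → 0.
Traversing that cycle any number of times yields accepted strings of unbounded length, so the language is infinite.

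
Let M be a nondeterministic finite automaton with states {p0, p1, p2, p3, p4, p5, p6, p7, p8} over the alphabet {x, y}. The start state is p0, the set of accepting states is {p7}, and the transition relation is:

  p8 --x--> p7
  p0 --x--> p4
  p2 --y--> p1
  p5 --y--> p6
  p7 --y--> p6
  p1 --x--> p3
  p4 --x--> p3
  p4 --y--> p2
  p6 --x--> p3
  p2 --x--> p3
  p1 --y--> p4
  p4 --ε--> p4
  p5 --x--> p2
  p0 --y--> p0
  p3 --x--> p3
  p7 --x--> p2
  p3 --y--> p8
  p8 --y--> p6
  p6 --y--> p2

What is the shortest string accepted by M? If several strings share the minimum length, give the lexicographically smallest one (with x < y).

xxyx

A breadth-first search from p0 reaches an accepting state first via the path p0 → p4 → p3 → p8 → p7 on input xxyx.
No string of length < 4 is accepted (BFS exhausts all shorter strings without reaching an accepting state), and xxyx is the lexicographically least accepting string of length 4.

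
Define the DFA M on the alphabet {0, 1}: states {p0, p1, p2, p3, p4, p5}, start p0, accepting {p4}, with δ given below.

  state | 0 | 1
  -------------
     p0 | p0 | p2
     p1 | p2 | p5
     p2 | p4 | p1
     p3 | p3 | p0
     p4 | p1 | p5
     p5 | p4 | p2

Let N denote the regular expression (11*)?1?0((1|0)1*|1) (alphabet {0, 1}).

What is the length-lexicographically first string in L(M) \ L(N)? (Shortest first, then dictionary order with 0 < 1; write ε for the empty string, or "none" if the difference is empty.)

The string 10 is accepted by M but not by N.
No shorter string lies in the difference, and 10 is the lexicographically first length-2 string in L(M) \ L(N).

10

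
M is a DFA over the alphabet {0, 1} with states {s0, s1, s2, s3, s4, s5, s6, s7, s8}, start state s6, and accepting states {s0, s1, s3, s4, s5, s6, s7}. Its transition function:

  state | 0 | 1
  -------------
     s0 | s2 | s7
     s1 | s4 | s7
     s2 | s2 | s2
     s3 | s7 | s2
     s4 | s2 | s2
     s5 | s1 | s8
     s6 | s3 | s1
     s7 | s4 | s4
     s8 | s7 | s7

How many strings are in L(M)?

10

The useful subgraph on states {s1, s3, s4, s6, s7} is acyclic, so L(M) is finite; the longest accepting path visits 4 useful states, giving maximum string length 3.
Counting accepting paths from s6 by length: 1 of length 0, 2 of length 1, 3 of length 2, 4 of length 3. Total 10.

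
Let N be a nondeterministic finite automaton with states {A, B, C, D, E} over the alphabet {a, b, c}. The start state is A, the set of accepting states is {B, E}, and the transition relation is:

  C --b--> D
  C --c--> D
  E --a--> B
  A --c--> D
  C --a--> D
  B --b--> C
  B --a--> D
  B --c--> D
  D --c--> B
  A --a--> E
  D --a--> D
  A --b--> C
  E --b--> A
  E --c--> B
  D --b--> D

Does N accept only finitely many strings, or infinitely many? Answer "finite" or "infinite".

State C is reachable from the start and can reach an accepting state, and it lies on the cycle C → D → B → C.
Traversing that cycle any number of times yields accepted strings of unbounded length, so the language is infinite.

infinite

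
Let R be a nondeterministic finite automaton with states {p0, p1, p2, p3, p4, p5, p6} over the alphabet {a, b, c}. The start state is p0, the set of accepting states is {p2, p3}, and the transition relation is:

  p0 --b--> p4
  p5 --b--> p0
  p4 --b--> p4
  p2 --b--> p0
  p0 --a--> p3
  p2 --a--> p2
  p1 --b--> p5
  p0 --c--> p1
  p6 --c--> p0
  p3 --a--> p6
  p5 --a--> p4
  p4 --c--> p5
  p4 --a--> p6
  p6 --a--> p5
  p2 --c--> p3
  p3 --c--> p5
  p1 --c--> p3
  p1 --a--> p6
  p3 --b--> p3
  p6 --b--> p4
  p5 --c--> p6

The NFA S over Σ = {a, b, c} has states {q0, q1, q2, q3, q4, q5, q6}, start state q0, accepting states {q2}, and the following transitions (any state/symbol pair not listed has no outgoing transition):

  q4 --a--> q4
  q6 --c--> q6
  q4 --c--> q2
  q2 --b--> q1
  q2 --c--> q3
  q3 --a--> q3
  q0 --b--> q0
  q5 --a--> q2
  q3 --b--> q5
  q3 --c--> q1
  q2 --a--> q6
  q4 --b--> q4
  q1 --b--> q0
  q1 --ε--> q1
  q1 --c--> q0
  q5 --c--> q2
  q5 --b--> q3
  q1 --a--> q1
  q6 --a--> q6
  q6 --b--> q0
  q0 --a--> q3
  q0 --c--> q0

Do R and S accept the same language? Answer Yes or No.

No

The string a is accepted by R but rejected by S.
So L(R) ≠ L(S).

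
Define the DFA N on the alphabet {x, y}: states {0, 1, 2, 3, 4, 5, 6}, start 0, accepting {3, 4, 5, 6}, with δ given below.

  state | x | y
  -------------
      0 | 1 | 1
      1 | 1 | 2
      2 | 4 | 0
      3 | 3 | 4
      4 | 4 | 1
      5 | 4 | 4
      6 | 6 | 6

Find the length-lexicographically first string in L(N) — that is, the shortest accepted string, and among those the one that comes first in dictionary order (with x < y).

A breadth-first search from 0 reaches an accepting state first via the path 0 → 1 → 2 → 4 on input xyx.
No string of length < 3 is accepted (BFS exhausts all shorter strings without reaching an accepting state), and xyx is the lexicographically least accepting string of length 3.

xyx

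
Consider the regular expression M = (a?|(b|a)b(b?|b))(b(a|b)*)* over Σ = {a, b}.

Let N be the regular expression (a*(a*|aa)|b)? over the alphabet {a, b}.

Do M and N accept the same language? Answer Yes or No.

The string ab is accepted by M but rejected by N.
So L(M) ≠ L(N).

No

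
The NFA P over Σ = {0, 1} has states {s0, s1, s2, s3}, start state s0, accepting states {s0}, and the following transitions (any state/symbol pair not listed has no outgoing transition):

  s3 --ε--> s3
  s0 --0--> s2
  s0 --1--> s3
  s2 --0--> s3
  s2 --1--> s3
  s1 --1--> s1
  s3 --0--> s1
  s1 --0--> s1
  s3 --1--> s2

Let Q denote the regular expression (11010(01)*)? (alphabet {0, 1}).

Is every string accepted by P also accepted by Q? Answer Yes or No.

Converting the expression Q to a DFA (subset construction, then merging equivalent states) gives the minimal DFA with states {q0, q1, q2, q3, q4, q5, q6, q7}, start state q0, accepting states {q0, q6} and transitions q0: 0→q1, 1→q2; q1: 0→q1, 1→q1; q2: 0→q1, 1→q3; q3: 0→q4, 1→q1; q4: 0→q1, 1→q5; q5: 0→q6, 1→q1; q6: 0→q7, 1→q1; q7: 0→q1, 1→q6.
Exploring the product automaton P × Q from the start pair (s0, q0), following both machines on each input symbol, reaches 11 state pairs: (s0, q0), (s2, q1), (s3, q2), (s3, q1), (s1, q1), (s2, q3), (s3, q4), (s2, q5), (s3, q6), (s1, q7), (s1, q6).
P accepts in {s0} and Q accepts in {q0, q6}. The reachable pairs whose P-component is accepting are (s0, q0); in each of them the Q-component is accepting too, so the product for L(P) \ L(Q) (P-component accepting, Q-component rejecting) has no reachable accepting pair and the difference is empty.
Hence every string in L(P) is also in L(Q).

Yes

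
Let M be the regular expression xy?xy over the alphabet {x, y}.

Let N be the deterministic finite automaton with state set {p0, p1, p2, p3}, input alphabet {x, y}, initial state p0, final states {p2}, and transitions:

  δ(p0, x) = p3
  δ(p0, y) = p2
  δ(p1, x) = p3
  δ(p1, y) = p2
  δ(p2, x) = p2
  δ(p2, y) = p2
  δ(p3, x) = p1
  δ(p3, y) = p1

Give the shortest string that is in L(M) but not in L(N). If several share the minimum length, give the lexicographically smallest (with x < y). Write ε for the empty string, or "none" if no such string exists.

xyxy

The string xyxy is accepted by M but not by N.
No shorter string lies in the difference, and xyxy is the lexicographically first length-4 string in L(M) \ L(N).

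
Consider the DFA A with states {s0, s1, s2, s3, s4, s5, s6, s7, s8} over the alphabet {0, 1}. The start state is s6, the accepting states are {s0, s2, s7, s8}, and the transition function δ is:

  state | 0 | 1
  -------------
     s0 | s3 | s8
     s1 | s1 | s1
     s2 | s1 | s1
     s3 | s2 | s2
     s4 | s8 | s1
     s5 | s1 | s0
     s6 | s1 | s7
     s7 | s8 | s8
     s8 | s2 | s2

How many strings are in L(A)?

7

The useful subgraph on states {s2, s6, s7, s8} is acyclic, so L(A) is finite; the longest accepting path visits 4 useful states, giving maximum string length 3.
Counting accepting paths from s6 by length: 1 of length 1, 2 of length 2, 4 of length 3. Total 7.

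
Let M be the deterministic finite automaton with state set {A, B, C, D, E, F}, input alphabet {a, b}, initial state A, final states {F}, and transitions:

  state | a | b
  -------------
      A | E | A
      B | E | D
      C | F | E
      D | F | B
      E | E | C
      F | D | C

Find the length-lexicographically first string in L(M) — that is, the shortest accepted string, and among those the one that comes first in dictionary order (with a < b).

A breadth-first search from A reaches an accepting state first via the path A → E → C → F on input aba.
No string of length < 3 is accepted (BFS exhausts all shorter strings without reaching an accepting state), and aba is the lexicographically least accepting string of length 3.

aba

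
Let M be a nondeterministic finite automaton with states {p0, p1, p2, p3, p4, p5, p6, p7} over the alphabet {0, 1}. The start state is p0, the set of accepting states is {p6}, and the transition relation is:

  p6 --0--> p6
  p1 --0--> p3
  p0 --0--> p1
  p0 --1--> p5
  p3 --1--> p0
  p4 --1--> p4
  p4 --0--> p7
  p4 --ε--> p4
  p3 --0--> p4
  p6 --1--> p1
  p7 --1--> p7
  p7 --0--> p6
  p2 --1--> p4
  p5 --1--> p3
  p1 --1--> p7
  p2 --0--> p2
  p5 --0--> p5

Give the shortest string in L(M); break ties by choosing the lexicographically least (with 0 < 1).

010

A breadth-first search from p0 reaches an accepting state first via the path p0 → p1 → p7 → p6 on input 010.
No string of length < 3 is accepted (BFS exhausts all shorter strings without reaching an accepting state), and 010 is the lexicographically least accepting string of length 3.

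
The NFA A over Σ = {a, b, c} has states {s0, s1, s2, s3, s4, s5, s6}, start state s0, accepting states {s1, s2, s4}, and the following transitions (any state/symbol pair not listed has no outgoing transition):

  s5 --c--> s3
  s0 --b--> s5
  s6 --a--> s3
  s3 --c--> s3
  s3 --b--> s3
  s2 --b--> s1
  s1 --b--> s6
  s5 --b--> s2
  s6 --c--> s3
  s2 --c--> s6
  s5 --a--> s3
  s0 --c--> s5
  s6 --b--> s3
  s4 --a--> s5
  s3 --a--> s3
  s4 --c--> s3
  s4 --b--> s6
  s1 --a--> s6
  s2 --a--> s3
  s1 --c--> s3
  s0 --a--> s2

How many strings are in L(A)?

6

The useful subgraph on states {s0, s1, s2, s5} is acyclic, so L(A) is finite; the longest accepting path visits 4 useful states, giving maximum string length 3.
Counting accepting paths from s0 by length: 1 of length 1, 3 of length 2, 2 of length 3. Total 6.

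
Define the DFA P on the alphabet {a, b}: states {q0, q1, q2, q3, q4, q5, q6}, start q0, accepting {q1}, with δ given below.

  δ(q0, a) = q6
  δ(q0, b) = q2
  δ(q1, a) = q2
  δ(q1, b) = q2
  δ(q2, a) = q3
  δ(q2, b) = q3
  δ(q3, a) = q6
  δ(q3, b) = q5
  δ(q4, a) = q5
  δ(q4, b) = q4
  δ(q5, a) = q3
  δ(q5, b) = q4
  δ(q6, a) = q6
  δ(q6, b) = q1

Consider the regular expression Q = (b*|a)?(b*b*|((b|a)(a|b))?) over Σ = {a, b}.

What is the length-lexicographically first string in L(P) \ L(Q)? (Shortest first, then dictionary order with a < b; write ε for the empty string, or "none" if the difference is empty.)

The string aaab is accepted by P but not by Q.
No shorter string lies in the difference, and aaab is the lexicographically first length-4 string in L(P) \ L(Q).

aaab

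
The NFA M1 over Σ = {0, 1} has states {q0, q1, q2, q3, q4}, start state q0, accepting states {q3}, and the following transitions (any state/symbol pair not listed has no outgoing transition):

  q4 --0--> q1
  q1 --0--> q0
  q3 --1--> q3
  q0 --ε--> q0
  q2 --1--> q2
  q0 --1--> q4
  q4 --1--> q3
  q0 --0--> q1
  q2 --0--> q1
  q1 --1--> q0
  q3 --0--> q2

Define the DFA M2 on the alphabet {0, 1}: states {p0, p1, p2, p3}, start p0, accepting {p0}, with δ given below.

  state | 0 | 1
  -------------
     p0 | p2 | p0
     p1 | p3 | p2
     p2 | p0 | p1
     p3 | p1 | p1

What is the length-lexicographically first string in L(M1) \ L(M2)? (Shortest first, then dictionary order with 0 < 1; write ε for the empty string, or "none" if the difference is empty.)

0111

The string 0111 is accepted by M1 but not by M2.
No shorter string lies in the difference, and 0111 is the lexicographically first length-4 string in L(M1) \ L(M2).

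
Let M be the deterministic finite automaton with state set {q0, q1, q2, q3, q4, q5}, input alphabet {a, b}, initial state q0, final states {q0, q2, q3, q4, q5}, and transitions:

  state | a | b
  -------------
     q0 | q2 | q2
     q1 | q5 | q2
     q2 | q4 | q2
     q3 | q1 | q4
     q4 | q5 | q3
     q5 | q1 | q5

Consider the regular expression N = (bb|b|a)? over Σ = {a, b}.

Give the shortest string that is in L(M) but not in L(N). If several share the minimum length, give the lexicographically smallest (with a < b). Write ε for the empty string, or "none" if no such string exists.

aa

The string aa is accepted by M but not by N.
No shorter string lies in the difference, and aa is the lexicographically first length-2 string in L(M) \ L(N).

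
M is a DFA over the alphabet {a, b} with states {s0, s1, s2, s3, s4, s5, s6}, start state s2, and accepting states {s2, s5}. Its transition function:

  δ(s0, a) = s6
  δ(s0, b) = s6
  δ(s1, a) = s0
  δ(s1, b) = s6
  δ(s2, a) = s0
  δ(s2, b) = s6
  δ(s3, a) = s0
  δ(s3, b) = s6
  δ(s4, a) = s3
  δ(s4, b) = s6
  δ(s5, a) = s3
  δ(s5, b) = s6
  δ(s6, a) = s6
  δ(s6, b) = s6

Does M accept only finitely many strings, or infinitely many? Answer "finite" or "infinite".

The useful states (reachable from s2 and able to reach an accepting state) are {s2}.
Restricted to these states the transition graph has no cycle, so every accepting path has bounded length and L is finite.

finite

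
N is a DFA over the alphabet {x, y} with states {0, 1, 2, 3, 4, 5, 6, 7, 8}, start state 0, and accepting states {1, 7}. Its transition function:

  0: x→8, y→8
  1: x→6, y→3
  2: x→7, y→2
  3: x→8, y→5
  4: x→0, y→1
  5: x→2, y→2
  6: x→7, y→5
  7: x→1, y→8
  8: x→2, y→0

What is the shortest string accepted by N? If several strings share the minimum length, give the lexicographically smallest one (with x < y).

A breadth-first search from 0 reaches an accepting state first via the path 0 → 8 → 2 → 7 on input xxx.
No string of length < 3 is accepted (BFS exhausts all shorter strings without reaching an accepting state), and xxx is the lexicographically least accepting string of length 3.

xxx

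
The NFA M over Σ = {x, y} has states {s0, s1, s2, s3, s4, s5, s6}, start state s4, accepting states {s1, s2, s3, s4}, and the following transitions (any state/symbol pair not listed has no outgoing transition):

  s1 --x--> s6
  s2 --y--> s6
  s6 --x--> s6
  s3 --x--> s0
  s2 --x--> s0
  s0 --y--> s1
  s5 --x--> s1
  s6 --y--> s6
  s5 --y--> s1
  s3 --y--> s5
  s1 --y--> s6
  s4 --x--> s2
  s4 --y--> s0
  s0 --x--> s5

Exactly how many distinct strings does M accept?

The useful subgraph on states {s0, s1, s2, s4, s5} is acyclic, so L(M) is finite; the longest accepting path visits 5 useful states, giving maximum string length 4.
Counting accepting paths from s4 by length: 1 of length 0, 1 of length 1, 1 of length 2, 3 of length 3, 2 of length 4. Total 8.

8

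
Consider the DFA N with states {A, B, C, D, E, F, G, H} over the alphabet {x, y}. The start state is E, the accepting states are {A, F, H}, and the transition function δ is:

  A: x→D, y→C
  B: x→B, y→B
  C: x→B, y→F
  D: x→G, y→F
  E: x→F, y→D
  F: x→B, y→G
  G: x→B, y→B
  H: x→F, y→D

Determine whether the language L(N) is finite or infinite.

The useful states (reachable from E and able to reach an accepting state) are {D, E, F}.
Restricted to these states the transition graph has no cycle, so every accepting path has bounded length and L is finite.

finite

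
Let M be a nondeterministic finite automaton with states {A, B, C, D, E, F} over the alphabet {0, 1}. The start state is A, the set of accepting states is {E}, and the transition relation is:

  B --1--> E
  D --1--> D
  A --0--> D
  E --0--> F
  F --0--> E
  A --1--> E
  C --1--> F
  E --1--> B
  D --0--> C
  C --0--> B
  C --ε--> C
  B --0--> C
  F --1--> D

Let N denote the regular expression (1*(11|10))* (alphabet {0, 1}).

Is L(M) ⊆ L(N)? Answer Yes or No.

No

The string 1 is in L(M) but not in L(N).
So L(M) ⊄ L(N).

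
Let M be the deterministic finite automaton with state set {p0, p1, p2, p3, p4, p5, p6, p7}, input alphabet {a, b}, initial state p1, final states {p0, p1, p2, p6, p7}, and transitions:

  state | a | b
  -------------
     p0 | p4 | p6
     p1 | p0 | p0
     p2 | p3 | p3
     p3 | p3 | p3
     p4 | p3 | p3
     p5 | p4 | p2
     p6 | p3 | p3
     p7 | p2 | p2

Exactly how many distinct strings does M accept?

5

The useful subgraph on states {p0, p1, p6} is acyclic, so L(M) is finite; the longest accepting path visits 3 useful states, giving maximum string length 2.
Counting accepting paths from p1 by length: 1 of length 0, 2 of length 1, 2 of length 2. Total 5.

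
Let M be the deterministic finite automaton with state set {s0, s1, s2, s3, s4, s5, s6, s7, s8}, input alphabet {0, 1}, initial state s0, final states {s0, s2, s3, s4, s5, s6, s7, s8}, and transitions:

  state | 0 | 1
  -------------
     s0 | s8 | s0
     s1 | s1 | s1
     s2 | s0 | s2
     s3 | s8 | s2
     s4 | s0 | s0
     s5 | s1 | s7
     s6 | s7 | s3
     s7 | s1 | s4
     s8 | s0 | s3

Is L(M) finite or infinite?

infinite

State s0 is reachable from the start and can reach an accepting state, and it lies on the cycle s0 → s8 → s0.
Traversing that cycle any number of times yields accepted strings of unbounded length, so the language is infinite.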